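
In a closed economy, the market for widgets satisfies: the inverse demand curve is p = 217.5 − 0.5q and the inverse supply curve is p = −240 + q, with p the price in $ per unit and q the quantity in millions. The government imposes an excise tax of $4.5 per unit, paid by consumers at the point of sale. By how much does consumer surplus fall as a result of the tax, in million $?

Rewrite in direct form: qd = 435 − 2p and qs = p + 240.
Before the tax: set 435 − 2p = p + 240 → p* = $65, q* = 305.
With the tax collected from consumers, demand (in seller-price terms) shifts: qd = 435 − 2(p + 4.5).
Solving gives q = 302 with consumers paying $66.5 and sellers receiving $62 (the $4.5 wedge).
ΔCS is the trapezoid between Q = 302 and Q = 305 of height $1.5: ½ · (305 + 302) · 1.5 = $455.25.

Consumer surplus falls by $455.25 million.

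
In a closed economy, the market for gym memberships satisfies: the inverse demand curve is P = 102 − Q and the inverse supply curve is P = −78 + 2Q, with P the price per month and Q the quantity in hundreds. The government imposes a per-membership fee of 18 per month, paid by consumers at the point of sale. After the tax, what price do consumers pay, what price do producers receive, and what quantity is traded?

Consumers pay 48; producers receive 30; quantity = 54.

Rewrite in direct form: Qd = 102 − P and Qs = 0.5P + 39.
Before the tax: set 102 − P = 0.5P + 39 → P* = 42, Q* = 60.
With the tax collected from consumers, demand (in seller-price terms) shifts: Qd = 102 − (P + 18).
Solving gives Q = 54 with consumers paying 48 and producers receiving 30 (the 18 wedge).
The less price-elastic side of the market bears the larger share of a per-unit tax.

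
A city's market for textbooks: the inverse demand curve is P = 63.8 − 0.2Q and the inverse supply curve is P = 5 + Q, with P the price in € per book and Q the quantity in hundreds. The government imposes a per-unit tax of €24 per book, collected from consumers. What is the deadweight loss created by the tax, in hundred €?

Deadweight loss = €240 hundred.

Rewrite in direct form: Qd = 319 − 5P and Qs = P − 5.
Without the tax, 319 − 5P = P − 5 gives 6P = 324, so P* = €54 and Q* = 49.
With the tax collected from consumers, demand (in seller-price terms) shifts: Qd = 319 − 5(P + 24).
New equilibrium: consumers pay €58, suppliers receive €34, Q = 29. (Wedge: Pb − Ps = 24.)
Quantity falls by |ΔQ| = |49 − 29| = 20.
DWL = ½ · t · |ΔQ| = ½ · 24 · 20 = €240.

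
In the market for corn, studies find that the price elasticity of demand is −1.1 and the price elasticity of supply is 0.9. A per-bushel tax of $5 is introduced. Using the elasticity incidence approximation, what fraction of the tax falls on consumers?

Consumers' share ≈ 0.45.

Incidence ratio: consumers' share ≈ εs / (εs + |εd|) = 0.9 / (0.9 + 1.1) = 0.45.
Supply is the less elastic side, so consumers bear the smaller share.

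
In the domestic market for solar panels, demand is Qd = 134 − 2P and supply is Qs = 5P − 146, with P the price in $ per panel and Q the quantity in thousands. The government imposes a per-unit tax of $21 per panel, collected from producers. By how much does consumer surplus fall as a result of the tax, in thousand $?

Before the tax: set 134 − 2P = 5P − 146 → P* = $40, Q* = 54.
With the tax collected from producers, supply shifts: Qs = 5(P − 21) − 146.
New equilibrium: buyers pay $55, producers receive $34, Q = 24. (Wedge: Pb − Ps = 21.)
ΔCS is the trapezoid between Q = 24 and Q = 54 of height $15: ½ · (54 + 24) · 15 = $585.

Consumer surplus falls by $585 thousand.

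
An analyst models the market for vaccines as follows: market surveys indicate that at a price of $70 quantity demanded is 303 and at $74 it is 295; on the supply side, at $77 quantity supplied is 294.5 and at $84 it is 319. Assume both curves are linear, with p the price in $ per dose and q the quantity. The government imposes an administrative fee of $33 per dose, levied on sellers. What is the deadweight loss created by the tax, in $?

Demand slope: (295 − 303)/(74 − 70) = -2, so qd = 443 − 2p.
Supply slope: (319 − 294.5)/(84 − 77) = 3.5, so qs = 3.5p + 25.
Without the tax, 443 − 2p = 3.5p + 25 gives 5.5p = 418, so p* = $76 and q* = 291.
With the tax collected from sellers, supply shifts: qs = 3.5(p − 33) + 25.
New equilibrium: buyers pay $97, sellers receive $64, q = 249. (Wedge: pb − ps = 33.)
Quantity falls by |ΔQ| = |291 − 249| = 42.
DWL = ½ · t · |ΔQ| = ½ · 33 · 42 = $693.

Deadweight loss = $693.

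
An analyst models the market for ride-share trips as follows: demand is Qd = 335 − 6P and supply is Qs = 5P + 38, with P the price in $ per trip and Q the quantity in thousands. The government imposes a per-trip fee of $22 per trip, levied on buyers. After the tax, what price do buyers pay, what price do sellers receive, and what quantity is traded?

Buyers pay $37; sellers receive $15; quantity = 113.

Before the tax: set 335 − 6P = 5P + 38 → P* = $27, Q* = 173.
With the tax collected from buyers, demand (in seller-price terms) shifts: Qd = 335 − 6(P + 22).
Solving gives Q = 113 with buyers paying $37 and sellers receiving $15 (the $22 wedge).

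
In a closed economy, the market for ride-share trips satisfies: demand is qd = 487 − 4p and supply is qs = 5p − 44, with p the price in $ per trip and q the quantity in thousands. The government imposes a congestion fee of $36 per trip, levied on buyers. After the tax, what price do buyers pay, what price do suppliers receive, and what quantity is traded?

Buyers pay $79; suppliers receive $43; quantity = 171.

Without the tax, 487 − 4p = 5p − 44 gives 9p = 531, so p* = $59 and q* = 251.
With the tax collected from buyers, demand (in seller-price terms) shifts: qd = 487 − 4(p + 36).
New equilibrium: buyers pay $79, suppliers receive $43, q = 171. (Wedge: pb − ps = 36.)
The less price-elastic side of the market bears the larger share of a per-unit tax.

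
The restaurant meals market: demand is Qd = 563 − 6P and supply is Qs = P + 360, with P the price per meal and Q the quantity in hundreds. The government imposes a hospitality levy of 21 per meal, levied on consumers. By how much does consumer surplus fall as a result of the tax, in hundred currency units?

Before the tax: set 563 − 6P = P + 360 → P* = 29, Q* = 389.
With the tax collected from consumers, demand (in seller-price terms) shifts: Qd = 563 − 6(P + 21).
Solving gives Q = 371 with consumers paying 32 and suppliers receiving 11 (the 21 wedge).
ΔCS is the trapezoid between Q = 371 and Q = 389 of height 3: ½ · (389 + 371) · 3 = 1140.

Consumer surplus falls by 1140 hundred.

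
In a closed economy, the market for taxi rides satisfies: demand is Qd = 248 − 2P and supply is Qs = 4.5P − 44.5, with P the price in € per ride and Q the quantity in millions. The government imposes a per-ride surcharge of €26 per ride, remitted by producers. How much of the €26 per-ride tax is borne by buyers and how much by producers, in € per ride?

Buyers bear €18 per ride; producers bear €8 per ride.

Before the tax: set 248 − 2P = 4.5P − 44.5 → P* = €45, Q* = 158.
With the tax collected from producers, supply shifts: Qs = 4.5(P − 26) − 44.5.
New equilibrium: buyers pay €63, producers receive €37, Q = 122. (Wedge: Pb − Ps = 26.)
Burden on buyers: €18; on producers: €8. (They sum to €26.)
The less price-elastic side of the market bears the larger share of a per-unit tax.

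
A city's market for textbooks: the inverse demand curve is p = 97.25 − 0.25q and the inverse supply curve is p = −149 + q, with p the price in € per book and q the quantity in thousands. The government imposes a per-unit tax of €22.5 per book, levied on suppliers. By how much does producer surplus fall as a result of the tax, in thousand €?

Producer surplus falls by €3384 thousand.

Rewrite in direct form: qd = 389 − 4p and qs = p + 149.
Without the tax, 389 − 4p = p + 149 gives 5p = 240, so p* = €48 and q* = 197.
With the tax collected from suppliers, supply shifts: qs = (p − 22.5) + 149.
Solving gives q = 179 with buyers paying €52.5 and suppliers receiving €30 (the €22.5 wedge).
ΔPS is the trapezoid between Q = 179 and Q = 197 of height €18: ½ · (197 + 179) · 18 = €3384.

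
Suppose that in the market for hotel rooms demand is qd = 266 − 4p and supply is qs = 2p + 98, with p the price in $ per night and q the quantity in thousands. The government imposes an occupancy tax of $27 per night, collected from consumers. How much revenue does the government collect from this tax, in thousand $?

Tax revenue = $3186 thousand.

Without the tax, 266 − 4p = 2p + 98 gives 6p = 168, so p* = $28 and q* = 154.
With the tax collected from consumers, demand (in seller-price terms) shifts: qd = 266 − 4(p + 27).
New equilibrium: consumers pay $37, suppliers receive $10, q = 118. (Wedge: pb − ps = 27.)
Revenue = t · Q = 27 · 118 = $3186.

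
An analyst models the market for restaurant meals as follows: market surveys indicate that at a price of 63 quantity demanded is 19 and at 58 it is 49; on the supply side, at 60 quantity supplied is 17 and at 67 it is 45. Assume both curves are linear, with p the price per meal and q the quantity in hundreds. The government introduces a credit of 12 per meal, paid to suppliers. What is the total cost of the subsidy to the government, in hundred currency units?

Government outlay = 645.6 hundred.

Demand slope: (49 − 19)/(58 − 63) = -6, so qd = 397 − 6p.
Supply slope: (45 − 17)/(67 − 60) = 4, so qs = 4p − 223.
Before the subsidy: set 397 − 6p = 4p − 223 → p* = 62, q* = 25.
With a per-unit subsidy paid to suppliers, each receives p + 12 per unit sold, so supply becomes qs = 4(p + 12) − 223.
New equilibrium: buyers pay 57.2, suppliers receive 69.2, q = 53.8. (Wedge: pb − ps = −12.)
Outlay = t · Q = 12 · 53.8 = 645.6.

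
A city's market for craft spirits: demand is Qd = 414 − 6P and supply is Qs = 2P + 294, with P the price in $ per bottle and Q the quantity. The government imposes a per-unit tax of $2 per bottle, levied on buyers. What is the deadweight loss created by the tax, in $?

Before the tax: set 414 − 6P = 2P + 294 → P* = $15, Q* = 324.
With the tax collected from buyers, demand (in seller-price terms) shifts: Qd = 414 − 6(P + 2).
Solving gives Q = 321 with buyers paying $15.5 and suppliers receiving $13.5 (the $2 wedge).
Quantity falls by |ΔQ| = |324 − 321| = 3.
DWL = ½ · t · |ΔQ| = ½ · 2 · 3 = $3.

Deadweight loss = $3.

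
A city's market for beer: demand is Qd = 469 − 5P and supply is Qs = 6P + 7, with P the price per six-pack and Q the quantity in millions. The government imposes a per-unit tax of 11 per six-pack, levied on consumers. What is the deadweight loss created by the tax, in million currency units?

Deadweight loss = 165 million.

Before the tax: set 469 − 5P = 6P + 7 → P* = 42, Q* = 259.
With the tax collected from consumers, demand (in seller-price terms) shifts: Qd = 469 − 5(P + 11).
New equilibrium: consumers pay 48, sellers receive 37, Q = 229. (Wedge: Pb − Ps = 11.)
Quantity falls by |ΔQ| = |259 − 229| = 30.
DWL = ½ · t · |ΔQ| = ½ · 11 · 30 = 165.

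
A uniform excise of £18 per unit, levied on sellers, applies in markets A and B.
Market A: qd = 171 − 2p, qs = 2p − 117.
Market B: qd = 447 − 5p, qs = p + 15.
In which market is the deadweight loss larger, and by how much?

Market A, by £27.

Market A: pre-tax p* = £72, q* = 27; post-tax q = 9; deadweight loss = £162.
Market B: pre-tax p* = £72, q* = 87; post-tax q = 72; deadweight loss = £135.
Difference: £162 vs £135 → market A is larger by £27.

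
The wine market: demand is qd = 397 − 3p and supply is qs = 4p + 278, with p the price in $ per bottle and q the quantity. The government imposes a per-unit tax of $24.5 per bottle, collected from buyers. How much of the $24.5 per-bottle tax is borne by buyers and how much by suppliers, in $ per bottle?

Before the tax: set 397 − 3p = 4p + 278 → p* = $17, q* = 346.
With the tax collected from buyers, demand (in seller-price terms) shifts: qd = 397 − 3(p + 24.5).
New equilibrium: buyers pay $31, suppliers receive $6.5, q = 304. (Wedge: pb − ps = 24.5.)
Burden on buyers: $14; on suppliers: $10.5. (They sum to $24.5.)
The less price-elastic side of the market bears the larger share of a per-unit tax.

Buyers bear $14 per bottle; suppliers bear $10.5 per bottle.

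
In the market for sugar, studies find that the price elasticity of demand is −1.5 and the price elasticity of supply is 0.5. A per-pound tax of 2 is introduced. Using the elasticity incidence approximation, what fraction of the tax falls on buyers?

Buyers' share ≈ 0.25.

Incidence ratio: buyers' share ≈ εs / (εs + |εd|) = 0.5 / (0.5 + 1.5) = 0.25.
Supply is the less elastic side, so buyers bear the smaller share.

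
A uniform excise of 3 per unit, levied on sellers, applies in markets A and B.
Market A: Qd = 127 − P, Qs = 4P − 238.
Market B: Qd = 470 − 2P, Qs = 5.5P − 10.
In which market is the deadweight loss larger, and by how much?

Market B, by 3.

Market A: pre-tax P* = 73, Q* = 54; post-tax Q = 51.6; deadweight loss = 3.6.
Market B: pre-tax P* = 64, Q* = 342; post-tax Q = 337.6; deadweight loss = 6.6.
Difference: 3.6 vs 6.6 → market B is larger by 3.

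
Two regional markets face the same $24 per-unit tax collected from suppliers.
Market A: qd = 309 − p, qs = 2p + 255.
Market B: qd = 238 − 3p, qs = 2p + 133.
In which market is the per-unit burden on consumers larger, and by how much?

Market A, by $6.4.

Market A: pre-tax p* = $18, q* = 291; post-tax q = 275; per-unit burden on consumers = $16.
Market B: pre-tax p* = $21, q* = 175; post-tax q = 146.2; per-unit burden on consumers = $9.6.
Difference: $16 vs $9.6 → market A is larger by $6.4.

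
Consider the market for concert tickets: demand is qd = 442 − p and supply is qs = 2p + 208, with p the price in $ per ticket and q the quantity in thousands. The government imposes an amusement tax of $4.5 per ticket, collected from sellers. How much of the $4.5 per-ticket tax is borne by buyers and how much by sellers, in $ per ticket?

Before the tax: set 442 − p = 2p + 208 → p* = $78, q* = 364.
With the tax collected from sellers, supply shifts: qs = 2(p − 4.5) + 208.
New equilibrium: buyers pay $81, sellers receive $76.5, q = 361. (Wedge: pb − ps = 4.5.)
Burden on buyers: $3; on sellers: $1.5. (They sum to $4.5.)
The less price-elastic side of the market bears the larger share of a per-unit tax.

Buyers bear $3 per ticket; sellers bear $1.5 per ticket.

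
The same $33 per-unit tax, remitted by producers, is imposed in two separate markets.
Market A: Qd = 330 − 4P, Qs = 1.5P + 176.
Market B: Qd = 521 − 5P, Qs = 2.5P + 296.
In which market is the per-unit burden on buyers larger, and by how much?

Market A: pre-tax P* = $28, Q* = 218; post-tax Q = 182; per-unit burden on buyers = $9.
Market B: pre-tax P* = $30, Q* = 371; post-tax Q = 316; per-unit burden on buyers = $11.
Difference: $9 vs $11 → market B is larger by $2.

Market B, by $2.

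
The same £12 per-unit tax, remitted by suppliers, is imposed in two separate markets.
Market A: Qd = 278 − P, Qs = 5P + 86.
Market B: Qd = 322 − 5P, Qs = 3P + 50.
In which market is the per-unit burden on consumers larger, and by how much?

Market A: pre-tax P* = £32, Q* = 246; post-tax Q = 236; per-unit burden on consumers = £10.
Market B: pre-tax P* = £34, Q* = 152; post-tax Q = 129.5; per-unit burden on consumers = £4.5.
Difference: £10 vs £4.5 → market A is larger by £5.5.

Market A, by £5.5.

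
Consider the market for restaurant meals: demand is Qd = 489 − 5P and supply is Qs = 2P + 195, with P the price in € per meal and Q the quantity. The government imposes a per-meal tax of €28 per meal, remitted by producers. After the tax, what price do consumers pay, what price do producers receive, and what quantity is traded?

Before the tax: set 489 − 5P = 2P + 195 → P* = €42, Q* = 279.
With the tax collected from producers, supply shifts: Qs = 2(P − 28) + 195.
New equilibrium: consumers pay €50, producers receive €22, Q = 239. (Wedge: Pb − Ps = 28.)
The less price-elastic side of the market bears the larger share of a per-unit tax.

Consumers pay €50; producers receive €22; quantity = 239.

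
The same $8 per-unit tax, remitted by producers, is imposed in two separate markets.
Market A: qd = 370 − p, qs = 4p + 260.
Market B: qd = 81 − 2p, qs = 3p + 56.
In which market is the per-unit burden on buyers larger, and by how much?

Market A: pre-tax p* = $22, q* = 348; post-tax q = 341.6; per-unit burden on buyers = $6.4.
Market B: pre-tax p* = $5, q* = 71; post-tax q = 61.4; per-unit burden on buyers = $4.8.
Difference: $6.4 vs $4.8 → market A is larger by $1.6.

Market A, by $1.6.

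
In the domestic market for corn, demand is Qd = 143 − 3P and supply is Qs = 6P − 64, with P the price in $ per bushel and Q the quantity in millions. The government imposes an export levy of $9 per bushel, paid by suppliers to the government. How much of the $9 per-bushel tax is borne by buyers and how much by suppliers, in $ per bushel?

Buyers bear $6 per bushel; suppliers bear $3 per bushel.

Before the tax: set 143 − 3P = 6P − 64 → P* = $23, Q* = 74.
With the tax collected from suppliers, supply shifts: Qs = 6(P − 9) − 64.
Solving gives Q = 56 with buyers paying $29 and suppliers receiving $20 (the $9 wedge).
Burden on buyers: $6; on suppliers: $3. (They sum to $9.)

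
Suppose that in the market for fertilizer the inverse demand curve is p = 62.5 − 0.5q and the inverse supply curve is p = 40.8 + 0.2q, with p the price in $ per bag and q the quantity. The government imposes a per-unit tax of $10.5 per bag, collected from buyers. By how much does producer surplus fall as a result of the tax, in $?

Producer surplus falls by $70.5.

Inverting to q(p) form: qd = 125 − 2p; qs = 5p − 204.
Before the tax: set 125 − 2p = 5p − 204 → p* = $47, q* = 31.
With the tax collected from buyers, demand (in seller-price terms) shifts: qd = 125 − 2(p + 10.5).
New equilibrium: buyers pay $54.5, producers receive $44, q = 16. (Wedge: pb − ps = 10.5.)
ΔPS is the trapezoid between Q = 16 and Q = 31 of height $3: ½ · (31 + 16) · 3 = $70.5.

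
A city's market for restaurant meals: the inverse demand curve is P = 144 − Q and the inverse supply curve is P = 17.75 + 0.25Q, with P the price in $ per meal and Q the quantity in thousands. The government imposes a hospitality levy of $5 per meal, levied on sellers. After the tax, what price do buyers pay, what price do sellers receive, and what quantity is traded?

Buyers pay $47; sellers receive $42; quantity = 97.

Inverting to Q(P) form: Qd = 144 − P; Qs = 4P − 71.
Before the tax: set 144 − P = 4P − 71 → P* = $43, Q* = 101.
With the tax collected from sellers, supply shifts: Qs = 4(P − 5) − 71.
New equilibrium: buyers pay $47, sellers receive $42, Q = 97. (Wedge: Pb − Ps = 5.)
The less price-elastic side of the market bears the larger share of a per-unit tax.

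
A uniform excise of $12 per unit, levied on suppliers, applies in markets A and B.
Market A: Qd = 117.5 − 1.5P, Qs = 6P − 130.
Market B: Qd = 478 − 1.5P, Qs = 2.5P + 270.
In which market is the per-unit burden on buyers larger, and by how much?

Market A, by $2.1.

Market A: pre-tax P* = $33, Q* = 68; post-tax Q = 53.6; per-unit burden on buyers = $9.6.
Market B: pre-tax P* = $52, Q* = 400; post-tax Q = 388.75; per-unit burden on buyers = $7.5.
Difference: $9.6 vs $7.5 → market A is larger by $2.1.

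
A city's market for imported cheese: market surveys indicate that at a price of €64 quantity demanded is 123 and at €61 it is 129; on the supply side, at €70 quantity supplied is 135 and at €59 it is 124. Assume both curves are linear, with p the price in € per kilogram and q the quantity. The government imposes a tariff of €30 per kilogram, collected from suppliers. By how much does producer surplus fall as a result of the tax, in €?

Producer surplus falls by €2340.

Demand slope: (129 − 123)/(61 − 64) = -2, so qd = 251 − 2p.
Supply slope: (124 − 135)/(59 − 70) = 1, so qs = p + 65.
Without the tax, 251 − 2p = p + 65 gives 3p = 186, so p* = €62 and q* = 127.
With the tax collected from suppliers, supply shifts: qs = (p − 30) + 65.
Solving gives q = 107 with consumers paying €72 and suppliers receiving €42 (the €30 wedge).
ΔPS is the trapezoid between Q = 107 and Q = 127 of height €20: ½ · (127 + 107) · 20 = €2340.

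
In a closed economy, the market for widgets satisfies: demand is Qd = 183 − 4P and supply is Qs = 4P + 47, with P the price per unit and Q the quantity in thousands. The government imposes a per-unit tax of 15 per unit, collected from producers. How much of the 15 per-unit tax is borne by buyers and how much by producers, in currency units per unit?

Buyers bear 7.5 per unit; producers bear 7.5 per unit.

Before the tax: set 183 − 4P = 4P + 47 → P* = 17, Q* = 115.
With the tax collected from producers, supply shifts: Qs = 4(P − 15) + 47.
Solving gives Q = 85 with buyers paying 24.5 and producers receiving 9.5 (the 15 wedge).
Burden on buyers: 7.5; on producers: 7.5. (They sum to 15.)
The less price-elastic side of the market bears the larger share of a per-unit tax.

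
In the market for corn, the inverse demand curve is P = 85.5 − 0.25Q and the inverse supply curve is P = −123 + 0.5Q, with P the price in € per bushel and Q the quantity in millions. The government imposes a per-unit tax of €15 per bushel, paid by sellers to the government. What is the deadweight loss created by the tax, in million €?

Deadweight loss = €150 million.

Inverting to Q(P) form: Qd = 342 − 4P; Qs = 2P + 246.
Before the tax: set 342 − 4P = 2P + 246 → P* = €16, Q* = 278.
With the tax collected from sellers, supply shifts: Qs = 2(P − 15) + 246.
New equilibrium: buyers pay €21, sellers receive €6, Q = 258. (Wedge: Pb − Ps = 15.)
Quantity falls by |ΔQ| = |278 − 258| = 20.
DWL = ½ · t · |ΔQ| = ½ · 15 · 20 = €150.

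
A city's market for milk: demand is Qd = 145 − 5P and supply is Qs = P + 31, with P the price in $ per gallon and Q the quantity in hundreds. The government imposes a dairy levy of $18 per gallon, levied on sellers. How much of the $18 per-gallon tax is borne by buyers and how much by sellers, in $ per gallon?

Buyers bear $3 per gallon; sellers bear $15 per gallon.

Before the tax: set 145 − 5P = P + 31 → P* = $19, Q* = 50.
With the tax collected from sellers, supply shifts: Qs = (P − 18) + 31.
Solving gives Q = 35 with buyers paying $22 and sellers receiving $4 (the $18 wedge).
Burden on buyers: $3; on sellers: $15. (They sum to $18.)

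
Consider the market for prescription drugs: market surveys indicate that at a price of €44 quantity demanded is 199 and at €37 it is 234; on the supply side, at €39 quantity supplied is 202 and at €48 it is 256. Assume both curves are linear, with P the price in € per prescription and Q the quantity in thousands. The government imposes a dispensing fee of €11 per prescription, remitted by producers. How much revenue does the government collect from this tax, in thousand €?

Tax revenue = €2024 thousand.

Demand slope: (234 − 199)/(37 − 44) = -5, so Qd = 419 − 5P.
Supply slope: (256 − 202)/(48 − 39) = 6, so Qs = 6P − 32.
Without the tax, 419 − 5P = 6P − 32 gives 11P = 451, so P* = €41 and Q* = 214.
With the tax collected from producers, supply shifts: Qs = 6(P − 11) − 32.
New equilibrium: buyers pay €47, producers receive €36, Q = 184. (Wedge: Pb − Ps = 11.)
Revenue = t · Q = 11 · 184 = €2024.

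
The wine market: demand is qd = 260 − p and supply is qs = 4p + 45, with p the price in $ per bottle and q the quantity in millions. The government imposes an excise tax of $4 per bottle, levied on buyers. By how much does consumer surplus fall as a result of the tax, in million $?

Consumer surplus falls by $689.28 million.

Before the tax: set 260 − p = 4p + 45 → p* = $43, q* = 217.
With the tax collected from buyers, demand (in seller-price terms) shifts: qd = 260 − (p + 4).
Solving gives q = 213.8 with buyers paying $46.2 and producers receiving $42.2 (the $4 wedge).
ΔCS is the trapezoid between Q = 213.8 and Q = 217 of height $3.2: ½ · (217 + 213.8) · 3.2 = $689.28.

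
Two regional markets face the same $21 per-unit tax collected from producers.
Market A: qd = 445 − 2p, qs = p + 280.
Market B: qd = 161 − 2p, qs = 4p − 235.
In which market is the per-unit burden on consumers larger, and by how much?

Market B, by $7.

Market A: pre-tax p* = $55, q* = 335; post-tax q = 321; per-unit burden on consumers = $7.
Market B: pre-tax p* = $66, q* = 29; post-tax q = 1; per-unit burden on consumers = $14.
Difference: $7 vs $14 → market B is larger by $7.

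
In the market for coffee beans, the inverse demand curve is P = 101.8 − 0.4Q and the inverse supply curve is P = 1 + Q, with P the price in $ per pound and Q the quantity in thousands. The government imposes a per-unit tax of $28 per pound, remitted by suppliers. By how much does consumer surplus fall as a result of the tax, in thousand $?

Rewrite in direct form: Qd = 254.5 − 2.5P and Qs = P − 1.
Without the tax, 254.5 − 2.5P = P − 1 gives 3.5P = 255.5, so P* = $73 and Q* = 72.
With the tax collected from suppliers, supply shifts: Qs = (P − 28) − 1.
New equilibrium: buyers pay $81, suppliers receive $53, Q = 52. (Wedge: Pb − Ps = 28.)
ΔCS is the trapezoid between Q = 52 and Q = 72 of height $8: ½ · (72 + 52) · 8 = $496.

Consumer surplus falls by $496 thousand.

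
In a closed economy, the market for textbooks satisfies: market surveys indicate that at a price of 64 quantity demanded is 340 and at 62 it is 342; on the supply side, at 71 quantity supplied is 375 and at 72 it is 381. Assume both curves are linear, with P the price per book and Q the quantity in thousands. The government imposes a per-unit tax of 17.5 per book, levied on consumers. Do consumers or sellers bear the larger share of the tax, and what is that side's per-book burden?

Demand slope: (342 − 340)/(62 − 64) = -1, so Qd = 404 − P.
Supply slope: (381 − 375)/(72 − 71) = 6, so Qs = 6P − 51.
Without the tax, 404 − P = 6P − 51 gives 7P = 455, so P* = 65 and Q* = 339.
With the tax collected from consumers, demand (in seller-price terms) shifts: Qd = 404 − (P + 17.5).
New equilibrium: consumers pay 80, sellers receive 62.5, Q = 324. (Wedge: Pb − Ps = 17.5.)
Per-book burden: consumers 15, sellers 2.5.
Consumers take the larger share because demand is less price-elastic here (demand slope 1 vs supply slope 6).
The less price-elastic side of the market bears the larger share of a per-unit tax.

Consumers bear the larger share: 15 per book.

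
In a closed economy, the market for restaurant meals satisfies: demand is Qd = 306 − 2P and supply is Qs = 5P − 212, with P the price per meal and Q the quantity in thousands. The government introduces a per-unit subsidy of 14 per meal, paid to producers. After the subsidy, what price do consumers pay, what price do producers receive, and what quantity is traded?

Consumers pay 64; producers receive 78; quantity = 178.

Before the subsidy: set 306 − 2P = 5P − 212 → P* = 74, Q* = 158.
With a per-unit subsidy paid to producers, each receives P + 14 per unit sold, so supply becomes Qs = 5(P + 14) − 212.
Solving gives Q = 178 with consumers paying 64 and producers receiving 78 (the 14 wedge).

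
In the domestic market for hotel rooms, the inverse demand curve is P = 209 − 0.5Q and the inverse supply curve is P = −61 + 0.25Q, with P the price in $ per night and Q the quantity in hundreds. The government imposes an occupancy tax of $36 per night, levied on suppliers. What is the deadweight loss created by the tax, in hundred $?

Inverting to Q(P) form: Qd = 418 − 2P; Qs = 4P + 244.
Without the tax, 418 − 2P = 4P + 244 gives 6P = 174, so P* = $29 and Q* = 360.
With the tax collected from suppliers, supply shifts: Qs = 4(P − 36) + 244.
Solving gives Q = 312 with buyers paying $53 and suppliers receiving $17 (the $36 wedge).
Quantity falls by |ΔQ| = |360 − 312| = 48.
DWL = ½ · t · |ΔQ| = ½ · 36 · 48 = $864.

Deadweight loss = $864 hundred.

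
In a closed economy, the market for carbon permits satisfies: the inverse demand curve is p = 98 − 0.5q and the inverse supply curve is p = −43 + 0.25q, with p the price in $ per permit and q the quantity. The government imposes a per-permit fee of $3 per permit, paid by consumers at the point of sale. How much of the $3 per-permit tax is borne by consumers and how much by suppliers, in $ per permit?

Consumers bear $2 per permit; suppliers bear $1 per permit.

Rewrite in direct form: qd = 196 − 2p and qs = 4p + 172.
Without the tax, 196 − 2p = 4p + 172 gives 6p = 24, so p* = $4 and q* = 188.
With the tax collected from consumers, demand (in seller-price terms) shifts: qd = 196 − 2(p + 3).
Solving gives q = 184 with consumers paying $6 and suppliers receiving $3 (the $3 wedge).
Burden on consumers: $2; on suppliers: $1. (They sum to $3.)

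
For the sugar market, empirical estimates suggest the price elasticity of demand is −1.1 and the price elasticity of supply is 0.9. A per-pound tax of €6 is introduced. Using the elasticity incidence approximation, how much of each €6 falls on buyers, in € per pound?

Incidence ratio: buyers' share ≈ εs / (εs + |εd|) = 0.9 / (0.9 + 1.1) = 0.45.
So buyers bear ≈ 0.45 × €6 = €2.7; suppliers bear €3.3.

Buyers bear ≈ €2.7 per pound.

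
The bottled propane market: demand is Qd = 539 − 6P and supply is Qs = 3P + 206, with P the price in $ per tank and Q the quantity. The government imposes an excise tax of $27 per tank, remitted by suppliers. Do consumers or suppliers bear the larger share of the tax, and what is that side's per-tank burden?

Before the tax: set 539 − 6P = 3P + 206 → P* = $37, Q* = 317.
With the tax collected from suppliers, supply shifts: Qs = 3(P − 27) + 206.
New equilibrium: consumers pay $46, suppliers receive $19, Q = 263. (Wedge: Pb − Ps = 27.)
Per-tank burden: consumers $9, suppliers $18.
Suppliers take the larger share because supply is less price-elastic here (demand slope 6 vs supply slope 3).

Suppliers bear the larger share: $18 per tank.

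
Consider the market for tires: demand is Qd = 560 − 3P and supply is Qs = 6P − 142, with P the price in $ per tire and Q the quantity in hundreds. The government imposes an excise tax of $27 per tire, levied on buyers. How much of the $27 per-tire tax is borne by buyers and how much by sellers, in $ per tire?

Without the tax, 560 − 3P = 6P − 142 gives 9P = 702, so P* = $78 and Q* = 326.
With the tax collected from buyers, demand (in seller-price terms) shifts: Qd = 560 − 3(P + 27).
Solving gives Q = 272 with buyers paying $96 and sellers receiving $69 (the $27 wedge).
Burden on buyers: $18; on sellers: $9. (They sum to $27.)

Buyers bear $18 per tire; sellers bear $9 per tire.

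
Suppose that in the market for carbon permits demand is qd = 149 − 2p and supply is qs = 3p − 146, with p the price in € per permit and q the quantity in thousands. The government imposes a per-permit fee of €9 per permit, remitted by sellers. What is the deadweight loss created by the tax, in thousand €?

Without the tax, 149 − 2p = 3p − 146 gives 5p = 295, so p* = €59 and q* = 31.
With the tax collected from sellers, supply shifts: qs = 3(p − 9) − 146.
New equilibrium: buyers pay €64.4, sellers receive €55.4, q = 20.2. (Wedge: pb − ps = 9.)
Quantity falls by |ΔQ| = |31 − 20.2| = 10.8.
DWL = ½ · t · |ΔQ| = ½ · 9 · 10.8 = €48.6.

Deadweight loss = €48.6 thousand.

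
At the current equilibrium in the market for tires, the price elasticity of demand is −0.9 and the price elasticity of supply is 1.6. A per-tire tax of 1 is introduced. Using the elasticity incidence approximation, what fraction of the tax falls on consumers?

Incidence ratio: consumers' share ≈ εs / (εs + |εd|) = 1.6 / (1.6 + 0.9) = 0.64.
Supply is the more elastic side, so consumers bear the larger share.

Consumers' share ≈ 0.64.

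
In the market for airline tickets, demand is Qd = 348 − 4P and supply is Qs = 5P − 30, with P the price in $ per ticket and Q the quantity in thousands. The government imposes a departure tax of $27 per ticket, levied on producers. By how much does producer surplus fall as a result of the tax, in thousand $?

Producer surplus falls by $1800 thousand.

Before the tax: set 348 − 4P = 5P − 30 → P* = $42, Q* = 180.
With the tax collected from producers, supply shifts: Qs = 5(P − 27) − 30.
Solving gives Q = 120 with buyers paying $57 and producers receiving $30 (the $27 wedge).
ΔPS is the trapezoid between Q = 120 and Q = 180 of height $12: ½ · (180 + 120) · 12 = $1800.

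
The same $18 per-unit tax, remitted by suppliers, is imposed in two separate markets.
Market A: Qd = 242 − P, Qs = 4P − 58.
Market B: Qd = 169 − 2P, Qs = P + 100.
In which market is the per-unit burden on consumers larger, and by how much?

Market A, by $8.4.

Market A: pre-tax P* = $60, Q* = 182; post-tax Q = 167.6; per-unit burden on consumers = $14.4.
Market B: pre-tax P* = $23, Q* = 123; post-tax Q = 111; per-unit burden on consumers = $6.
Difference: $14.4 vs $6 → market A is larger by $8.4.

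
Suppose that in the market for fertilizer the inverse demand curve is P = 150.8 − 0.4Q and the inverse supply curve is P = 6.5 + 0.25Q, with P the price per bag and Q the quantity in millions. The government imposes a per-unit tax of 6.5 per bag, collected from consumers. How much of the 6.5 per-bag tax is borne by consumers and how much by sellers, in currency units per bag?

Consumers bear 4 per bag; sellers bear 2.5 per bag.

Rewrite in direct form: Qd = 377 − 2.5P and Qs = 4P − 26.
Without the tax, 377 − 2.5P = 4P − 26 gives 6.5P = 403, so P* = 62 and Q* = 222.
With the tax collected from consumers, demand (in seller-price terms) shifts: Qd = 377 − 2.5(P + 6.5).
Solving gives Q = 212 with consumers paying 66 and sellers receiving 59.5 (the 6.5 wedge).
Burden on consumers: 4; on sellers: 2.5. (They sum to 6.5.)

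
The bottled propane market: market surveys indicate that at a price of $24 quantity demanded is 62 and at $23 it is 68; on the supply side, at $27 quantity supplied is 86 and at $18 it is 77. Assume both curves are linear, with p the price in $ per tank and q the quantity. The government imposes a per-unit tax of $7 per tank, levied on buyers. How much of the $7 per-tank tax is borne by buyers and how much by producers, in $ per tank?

Buyers bear $1 per tank; producers bear $6 per tank.

Demand slope: (68 − 62)/(23 − 24) = -6, so qd = 206 − 6p.
Supply slope: (77 − 86)/(18 − 27) = 1, so qs = p + 59.
Without the tax, 206 − 6p = p + 59 gives 7p = 147, so p* = $21 and q* = 80.
With the tax collected from buyers, demand (in seller-price terms) shifts: qd = 206 − 6(p + 7).
New equilibrium: buyers pay $22, producers receive $15, q = 74. (Wedge: pb − ps = 7.)
Burden on buyers: $1; on producers: $6. (They sum to $7.)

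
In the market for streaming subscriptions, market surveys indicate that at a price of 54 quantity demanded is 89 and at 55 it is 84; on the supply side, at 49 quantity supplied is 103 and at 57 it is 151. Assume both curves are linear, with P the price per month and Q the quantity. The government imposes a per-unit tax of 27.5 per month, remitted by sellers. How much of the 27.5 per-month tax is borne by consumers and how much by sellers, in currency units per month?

Demand slope: (84 − 89)/(55 − 54) = -5, so Qd = 359 − 5P.
Supply slope: (151 − 103)/(57 − 49) = 6, so Qs = 6P − 191.
Without the tax, 359 − 5P = 6P − 191 gives 11P = 550, so P* = 50 and Q* = 109.
With the tax collected from sellers, supply shifts: Qs = 6(P − 27.5) − 191.
New equilibrium: consumers pay 65, sellers receive 37.5, Q = 34. (Wedge: Pb − Ps = 27.5.)
Burden on consumers: 15; on sellers: 12.5. (They sum to 27.5.)
The less price-elastic side of the market bears the larger share of a per-unit tax.

Consumers bear 15 per month; sellers bear 12.5 per month.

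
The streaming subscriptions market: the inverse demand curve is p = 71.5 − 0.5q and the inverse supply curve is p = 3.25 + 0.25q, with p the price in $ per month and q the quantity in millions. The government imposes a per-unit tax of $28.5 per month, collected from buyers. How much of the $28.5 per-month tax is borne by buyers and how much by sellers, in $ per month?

Rewrite in direct form: qd = 143 − 2p and qs = 4p − 13.
Without the tax, 143 − 2p = 4p − 13 gives 6p = 156, so p* = $26 and q* = 91.
With the tax collected from buyers, demand (in seller-price terms) shifts: qd = 143 − 2(p + 28.5).
New equilibrium: buyers pay $45, sellers receive $16.5, q = 53. (Wedge: pb − ps = 28.5.)
Burden on buyers: $19; on sellers: $9.5. (They sum to $28.5.)
The less price-elastic side of the market bears the larger share of a per-unit tax.

Buyers bear $19 per month; sellers bear $9.5 per month.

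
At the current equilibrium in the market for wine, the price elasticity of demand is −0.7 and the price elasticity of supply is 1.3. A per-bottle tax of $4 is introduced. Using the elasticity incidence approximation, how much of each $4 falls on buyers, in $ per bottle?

Incidence ratio: buyers' share ≈ εs / (εs + |εd|) = 1.3 / (1.3 + 0.7) = 0.65.
So buyers bear ≈ 0.65 × $4 = $2.6; producers bear $1.4.

Buyers bear ≈ $2.6 per bottle.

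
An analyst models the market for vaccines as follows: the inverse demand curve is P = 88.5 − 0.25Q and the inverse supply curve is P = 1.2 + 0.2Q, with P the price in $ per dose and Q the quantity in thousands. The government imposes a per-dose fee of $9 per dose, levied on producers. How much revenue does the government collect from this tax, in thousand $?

Rewrite in direct form: Qd = 354 − 4P and Qs = 5P − 6.
Before the tax: set 354 − 4P = 5P − 6 → P* = $40, Q* = 194.
With the tax collected from producers, supply shifts: Qs = 5(P − 9) − 6.
New equilibrium: buyers pay $45, producers receive $36, Q = 174. (Wedge: Pb − Ps = 9.)
Revenue = t · Q = 9 · 174 = $1566.

Tax revenue = $1566 thousand.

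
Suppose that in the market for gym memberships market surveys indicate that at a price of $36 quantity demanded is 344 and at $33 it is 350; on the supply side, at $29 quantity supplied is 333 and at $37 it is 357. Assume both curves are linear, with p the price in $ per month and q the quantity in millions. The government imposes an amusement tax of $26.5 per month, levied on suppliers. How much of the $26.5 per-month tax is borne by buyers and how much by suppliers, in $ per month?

Demand slope: (350 − 344)/(33 − 36) = -2, so qd = 416 − 2p.
Supply slope: (357 − 333)/(37 − 29) = 3, so qs = 3p + 246.
Without the tax, 416 − 2p = 3p + 246 gives 5p = 170, so p* = $34 and q* = 348.
With the tax collected from suppliers, supply shifts: qs = 3(p − 26.5) + 246.
New equilibrium: buyers pay $49.9, suppliers receive $23.4, q = 316.2. (Wedge: pb − ps = 26.5.)
Burden on buyers: $15.9; on suppliers: $10.6. (They sum to $26.5.)
The less price-elastic side of the market bears the larger share of a per-unit tax.

Buyers bear $15.9 per month; suppliers bear $10.6 per month.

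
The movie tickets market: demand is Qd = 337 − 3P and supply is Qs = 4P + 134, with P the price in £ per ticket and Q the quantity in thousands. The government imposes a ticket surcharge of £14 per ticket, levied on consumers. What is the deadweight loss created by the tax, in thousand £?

Without the tax, 337 − 3P = 4P + 134 gives 7P = 203, so P* = £29 and Q* = 250.
With the tax collected from consumers, demand (in seller-price terms) shifts: Qd = 337 − 3(P + 14).
New equilibrium: consumers pay £37, producers receive £23, Q = 226. (Wedge: Pb − Ps = 14.)
Quantity falls by |ΔQ| = |250 − 226| = 24.
DWL = ½ · t · |ΔQ| = ½ · 14 · 24 = £168.

Deadweight loss = £168 thousand.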